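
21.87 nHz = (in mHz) 2.187e-05. Check: 1 nHz = 1e-09 Hz, so 21.87 nHz = 21.87 * 1e-09 = 2.187e-08 Hz. 1 mHz = 0.001 Hz, so 2.187e-08 Hz = 2.187e-08 / 0.001 = 2.187e-05 mHz.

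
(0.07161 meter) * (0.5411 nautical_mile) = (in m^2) 71.76. Check: 0.07161 meter = 0.07161 m. 1 nautical_mile = 1852 m, so 0.5411 nautical_mile = 0.5411 * 1852 = 1002.1172 m. Combine: 0.07161 m * 1002.1172 m = 71.761613 m^2. Result: 71.761613 m^2 ≈ 71.76 m^2 (4 s.f.).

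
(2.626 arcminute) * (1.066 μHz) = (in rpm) 1 arcminute = 0.00029088821 rad, so 2.626 arcminute = 2.626 * 0.00029088821 = 0.00076387244 rad. 1 μHz = 1e-06 Hz, so 1.066 μHz = 1.066 * 1e-06 = 1.066e-06 Hz. Combine: 0.00076387244 rad * 1.066e-06 Hz = 8.1428802e-10 rad/s. 1 rpm = 0.10471976 rad/s, so 8.1428802e-10 rad/s = 8.1428802e-10 / 0.10471976 = 7.7758778e-09 rpm ≈ 7.776e-09 rpm (4 s.f.). Final answer: 7.776e-09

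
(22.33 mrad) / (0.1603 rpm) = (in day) 1 mrad = 0.001 rad, so 22.33 mrad = 22.33 * 0.001 = 0.02233 rad. 1 rpm = 0.10471976 rad/s, so 0.1603 rpm = 0.1603 * 0.10471976 = 0.016786577 rad/s. Combine: 0.02233 rad / 0.016786577 rad/s = 1.3302295 s. 1 day = 86400 s, so 1.3302295 s = 1.3302295 / 86400 = 1.5396175e-05 day ≈ 1.54e-05 day (4 s.f.). Final answer: 1.54e-05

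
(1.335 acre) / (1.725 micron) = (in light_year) 1 acre = 4046.8564 m^2, so 1.335 acre = 1.335 * 4046.8564 = 5402.5533 m^2. 1 micron = 1e-06 m, so 1.725 micron = 1.725 * 1e-06 = 1.725e-06 m. Combine: 5402.5533 m^2 / 1.725e-06 m = 3.131915e+09 m. 1 light_year = 9.4607305e+15 m, so 3.131915e+09 m = 3.131915e+09 / 9.4607305e+15 = 3.3104367e-07 light_year ≈ 3.31e-07 light_year (4 s.f.). Final answer: 3.31e-07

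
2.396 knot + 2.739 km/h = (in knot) 1 knot = 0.51444444 m/s, so 2.396 knot = 2.396 * 0.51444444 = 1.2326089 m/s. 1 km/h = 0.27777778 m/s, so 2.739 km/h = 2.739 * 0.27777778 = 0.76083333 m/s. Sum: 1.2326089 + 0.76083333 = 1.9934422 m/s. 1 knot = 0.51444444 m/s, so 1.9934422 m/s = 1.9934422 / 0.51444444 = 3.8749417 knot ≈ 3.875 knot (4 s.f.). Final answer: 3.875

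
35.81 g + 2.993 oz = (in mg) 1 g = 0.001 kg, so 35.81 g = 35.81 * 0.001 = 0.03581 kg. 1 oz = 0.028349523 kg, so 2.993 oz = 2.993 * 0.028349523 = 0.084850123 kg. Sum: 0.03581 + 0.084850123 = 0.12066012 kg. 1 mg = 1e-06 kg, so 0.12066012 kg = 0.12066012 / 1e-06 = 120660.12 mg ≈ 1.207e+05 mg (4 s.f.). Final answer: 1.207e+05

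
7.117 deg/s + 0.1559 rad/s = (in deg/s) 16.05. Check: 1 deg/s = 0.017453293 rad/s, so 7.117 deg/s = 7.117 * 0.017453293 = 0.12421508 rad/s. 0.1559 rad/s is already in rad/s. Sum: 0.12421508 + 0.1559 = 0.28011508 rad/s. 1 deg/s = 0.017453293 rad/s, so 0.28011508 rad/s = 0.28011508 / 0.017453293 = 16.049412 deg/s ≈ 16.05 deg/s (4 s.f.).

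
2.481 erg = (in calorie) 5.93e-08. Check: 1 erg = 1e-07 J, so 2.481 erg = 2.481 * 1e-07 = 2.481e-07 J. 1 calorie = 4.184 J, so 2.481e-07 J = 2.481e-07 / 4.184 = 5.9297323e-08 calorie ≈ 5.93e-08 calorie (4 s.f.).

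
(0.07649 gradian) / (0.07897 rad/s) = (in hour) 4.226e-06. Check: 1 gradian = 0.015707963 rad, so 0.07649 gradian = 0.07649 * 0.015707963 = 0.0012015021 rad. 0.07897 rad/s is already in rad/s. Combine: 0.0012015021 rad / 0.07897 rad/s = 0.015214665 s. 1 hour = 3600 s, so 0.015214665 s = 0.015214665 / 3600 = 4.2262959e-06 hour ≈ 4.226e-06 hour (4 s.f.).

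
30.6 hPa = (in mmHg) 1 hPa = 100 Pa, so 30.6 hPa = 30.6 * 100 = 3060 Pa. 1 mmHg = 133.32237 Pa, so 3060 Pa = 3060 / 133.32237 = 22.951887 mmHg ≈ 22.95 mmHg (4 s.f.). Final answer: 22.95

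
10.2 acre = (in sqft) 4.443e+05. Check: 1 acre = 4046.8564 m^2, so 10.2 acre = 10.2 * 4046.8564 = 41277.936 m^2. 1 sqft = 0.09290304 m^2, so 41277.936 m^2 = 41277.936 / 0.09290304 = 444312 sqft ≈ 4.443e+05 sqft (4 s.f.).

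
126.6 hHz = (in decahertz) 1266. Check: 1 hHz = 100 Hz, so 126.6 hHz = 126.6 * 100 = 12660 Hz. 1 decahertz = 10 Hz, so 12660 Hz = 12660 / 10 = 1266 decahertz.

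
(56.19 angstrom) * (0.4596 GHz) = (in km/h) 9.297. Check: 1 angstrom = 1e-10 m, so 56.19 angstrom = 56.19 * 1e-10 = 5.619e-09 m. 1 GHz = 1e+09 Hz, so 0.4596 GHz = 0.4596 * 1e+09 = 4.596e+08 Hz. Combine: 5.619e-09 m * 4.596e+08 Hz = 2.5824924 m/s. 1 km/h = 0.27777778 m/s, so 2.5824924 m/s = 2.5824924 / 0.27777778 = 9.2969726 km/h ≈ 9.297 km/h (4 s.f.).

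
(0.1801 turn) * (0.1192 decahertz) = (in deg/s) 77.28. Check: 1 turn = 6.2831853 rad, so 0.1801 turn = 0.1801 * 6.2831853 = 1.1316017 rad. 1 decahertz = 10 Hz, so 0.1192 decahertz = 0.1192 * 10 = 1.192 Hz. Combine: 1.1316017 rad * 1.192 Hz = 1.3488692 rad/s. 1 deg/s = 0.017453293 rad/s, so 1.3488692 rad/s = 1.3488692 / 0.017453293 = 77.284512 deg/s ≈ 77.28 deg/s (4 s.f.).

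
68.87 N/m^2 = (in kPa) 0.06887. Check: 68.87 N/m^2 = 68.87 Pa. 1 kPa = 1000 Pa, so 68.87 Pa = 68.87 / 1000 = 0.06887 kPa.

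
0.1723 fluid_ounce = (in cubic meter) 1 fluid_ounce = 2.957353e-05 m^3, so 0.1723 fluid_ounce = 0.1723 * 2.957353e-05 = 5.0955191e-06 m^3. 5.0955191e-06 m^3 = 5.0955191e-06 cubic meter ≈ 5.096e-06 cubic meter (4 s.f.). Final answer: 5.096e-06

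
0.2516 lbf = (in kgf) 1 lbf = 4.4482216 N, so 0.2516 lbf = 0.2516 * 4.4482216 = 1.1191726 N. 1 kgf = 9.80665 N, so 1.1191726 N = 1.1191726 / 9.80665 = 0.11412384 kgf ≈ 0.1141 kgf (4 s.f.). Final answer: 0.1141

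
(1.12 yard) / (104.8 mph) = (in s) 1 yard = 0.9144 m, so 1.12 yard = 1.12 * 0.9144 = 1.024128 m. 1 mph = 0.44704 m/s, so 104.8 mph = 104.8 * 0.44704 = 46.849792 m/s. Combine: 1.024128 m / 46.849792 m/s = 0.02185982 s. Result: 0.02185982 s ≈ 0.02186 s (4 s.f.). Final answer: 0.02186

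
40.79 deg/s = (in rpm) 1 deg/s = 0.017453293 rad/s, so 40.79 deg/s = 40.79 * 0.017453293 = 0.7119198 rad/s. 1 rpm = 0.10471976 rad/s, so 0.7119198 rad/s = 0.7119198 / 0.10471976 = 6.7983333 rpm ≈ 6.798 rpm (4 s.f.). Final answer: 6.798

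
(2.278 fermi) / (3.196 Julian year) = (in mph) 5.052e-23. Check: 1 fermi = 1e-15 m, so 2.278 fermi = 2.278 * 1e-15 = 2.278e-15 m. 1 Julian year = 31557600 s, so 3.196 Julian year = 3.196 * 31557600 = 1.0085809e+08 s. Combine: 2.278e-15 m / 1.0085809e+08 s = 2.258619e-23 m/s. 1 mph = 0.44704 m/s, so 2.258619e-23 m/s = 2.258619e-23 / 0.44704 = 5.0523869e-23 mph ≈ 5.052e-23 mph (4 s.f.).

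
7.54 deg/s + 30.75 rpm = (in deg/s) 1 deg/s = 0.017453293 rad/s, so 7.54 deg/s = 7.54 * 0.017453293 = 0.13159783 rad/s. 1 rpm = 0.10471976 rad/s, so 30.75 rpm = 30.75 * 0.10471976 = 3.2201325 rad/s. Sum: 0.13159783 + 3.2201325 = 3.3517303 rad/s. 1 deg/s = 0.017453293 rad/s, so 3.3517303 rad/s = 3.3517303 / 0.017453293 = 192.04 deg/s ≈ 192 deg/s (4 s.f.). Final answer: 192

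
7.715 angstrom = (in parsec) 1 angstrom = 1e-10 m, so 7.715 angstrom = 7.715 * 1e-10 = 7.715e-10 m. 1 parsec = 3.0856776e+16 m, so 7.715e-10 m = 7.715e-10 / 3.0856776e+16 = 2.5002612e-26 parsec ≈ 2.5e-26 parsec (4 s.f.). Final answer: 2.5e-26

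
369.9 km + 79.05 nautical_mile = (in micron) 5.163e+11. Check: 1 km = 1000 m, so 369.9 km = 369.9 * 1000 = 369900 m. 1 nautical_mile = 1852 m, so 79.05 nautical_mile = 79.05 * 1852 = 146400.6 m. Sum: 369900 + 146400.6 = 516300.6 m. 1 micron = 1e-06 m, so 516300.6 m = 516300.6 / 1e-06 = 5.163006e+11 micron ≈ 5.163e+11 micron (4 s.f.).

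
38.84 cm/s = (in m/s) 1 cm/s = 0.01 m/s, so 38.84 cm/s = 38.84 * 0.01 = 0.3884 m/s. Result: 0.3884 m/s. Final answer: 0.3884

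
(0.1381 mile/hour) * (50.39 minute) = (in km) 1 mile/hour = 0.44704 m/s, so 0.1381 mile/hour = 0.1381 * 0.44704 = 0.061736224 m/s. 1 minute = 60 s, so 50.39 minute = 50.39 * 60 = 3023.4 s. Combine: 0.061736224 m/s * 3023.4 s = 186.6533 m. 1 km = 1000 m, so 186.6533 m = 186.6533 / 1000 = 0.1866533 km ≈ 0.1867 km (4 s.f.). Final answer: 0.1867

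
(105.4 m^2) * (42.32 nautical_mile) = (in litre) 105.4 m^2 is already in m^2. 1 nautical_mile = 1852 m, so 42.32 nautical_mile = 42.32 * 1852 = 78376.64 m. Combine: 105.4 m^2 * 78376.64 m = 8260897.9 m^3. 1 litre = 0.001 m^3, so 8260897.9 m^3 = 8260897.9 / 0.001 = 8.2608979e+09 litre ≈ 8.261e+09 litre (4 s.f.). Final answer: 8.261e+09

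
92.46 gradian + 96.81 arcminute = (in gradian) 1 gradian = 0.015707963 rad, so 92.46 gradian = 92.46 * 0.015707963 = 1.4523583 rad. 1 arcminute = 0.00029088821 rad, so 96.81 arcminute = 96.81 * 0.00029088821 = 0.028160887 rad. Sum: 1.4523583 + 0.028160887 = 1.4805192 rad. 1 gradian = 0.015707963 rad, so 1.4805192 rad = 1.4805192 / 0.015707963 = 94.252778 gradian ≈ 94.25 gradian (4 s.f.). Final answer: 94.25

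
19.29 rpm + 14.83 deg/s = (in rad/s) 2.279. Check: 1 rpm = 0.10471976 rad/s, so 19.29 rpm = 19.29 * 0.10471976 = 2.0200441 rad/s. 1 deg/s = 0.017453293 rad/s, so 14.83 deg/s = 14.83 * 0.017453293 = 0.25883233 rad/s. Sum: 2.0200441 + 0.25883233 = 2.2788764 rad/s. Result: 2.2788764 rad/s ≈ 2.279 rad/s (4 s.f.).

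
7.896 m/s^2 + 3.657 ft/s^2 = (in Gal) 901.1. Check: 7.896 m/s^2 is already in m/s^2. 1 ft/s^2 = 0.3048 m/s^2, so 3.657 ft/s^2 = 3.657 * 0.3048 = 1.1146536 m/s^2. Sum: 7.896 + 1.1146536 = 9.0106536 m/s^2. 1 Gal = 0.01 m/s^2, so 9.0106536 m/s^2 = 9.0106536 / 0.01 = 901.06536 Gal ≈ 901.1 Gal (4 s.f.).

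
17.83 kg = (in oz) 1 oz = 0.028349523 kg, so 17.83 kg = 17.83 / 0.028349523 = 628.93474 oz ≈ 628.9 oz (4 s.f.). Final answer: 628.9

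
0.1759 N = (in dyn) 1 dyn = 1e-05 N, so 0.1759 N = 0.1759 / 1e-05 = 17590 dyn ≈ 1.759e+04 dyn (4 s.f.). Final answer: 1.759e+04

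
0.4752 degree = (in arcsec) 1711. Check: 1 degree = 0.017453293 rad, so 0.4752 degree = 0.4752 * 0.017453293 = 0.0082938046 rad. 1 arcsec = 4.8481368e-06 rad, so 0.0082938046 rad = 0.0082938046 / 4.8481368e-06 = 1710.72 arcsec ≈ 1711 arcsec (4 s.f.).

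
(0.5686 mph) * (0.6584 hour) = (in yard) 1 mph = 0.44704 m/s, so 0.5686 mph = 0.5686 * 0.44704 = 0.25418694 m/s. 1 hour = 3600 s, so 0.6584 hour = 0.6584 * 3600 = 2370.24 s. Combine: 0.25418694 m/s * 2370.24 s = 602.48406 m. 1 yard = 0.9144 m, so 602.48406 m = 602.48406 / 0.9144 = 658.88458 yard ≈ 658.9 yard (4 s.f.). Final answer: 658.9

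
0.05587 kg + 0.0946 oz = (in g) 0.05587 kg is already in kg. 1 oz = 0.028349523 kg, so 0.0946 oz = 0.0946 * 0.028349523 = 0.0026818649 kg. Sum: 0.05587 + 0.0026818649 = 0.058551865 kg. 1 g = 0.001 kg, so 0.058551865 kg = 0.058551865 / 0.001 = 58.551865 g ≈ 58.55 g (4 s.f.). Final answer: 58.55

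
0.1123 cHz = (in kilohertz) 1 cHz = 0.01 Hz, so 0.1123 cHz = 0.1123 * 0.01 = 0.001123 Hz. 1 kilohertz = 1000 Hz, so 0.001123 Hz = 0.001123 / 1000 = 1.123e-06 kilohertz. Final answer: 1.123e-06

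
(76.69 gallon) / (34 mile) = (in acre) 1 gallon = 0.0037854118 m^3, so 76.69 gallon = 76.69 * 0.0037854118 = 0.29030323 m^3. 1 mile = 1609.344 m, so 34 mile = 34 * 1609.344 = 54717.696 m. Combine: 0.29030323 m^3 / 54717.696 m = 5.3054725e-06 m^2. 1 acre = 4046.8564 m^2, so 5.3054725e-06 m^2 = 5.3054725e-06 / 4046.8564 = 1.3110108e-09 acre ≈ 1.311e-09 acre (4 s.f.). Final answer: 1.311e-09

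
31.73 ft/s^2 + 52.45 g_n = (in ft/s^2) 1719. Check: 1 ft/s^2 = 0.3048 m/s^2, so 31.73 ft/s^2 = 31.73 * 0.3048 = 9.671304 m/s^2. 1 g_n = 9.80665 m/s^2, so 52.45 g_n = 52.45 * 9.80665 = 514.35879 m/s^2. Sum: 9.671304 + 514.35879 = 524.0301 m/s^2. 1 ft/s^2 = 0.3048 m/s^2, so 524.0301 m/s^2 = 524.0301 / 0.3048 = 1719.2588 ft/s^2 ≈ 1719 ft/s^2 (4 s.f.).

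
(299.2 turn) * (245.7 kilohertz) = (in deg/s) 2.646e+10. Check: 1 turn = 6.2831853 rad, so 299.2 turn = 299.2 * 6.2831853 = 1879.929 rad. 1 kilohertz = 1000 Hz, so 245.7 kilohertz = 245.7 * 1000 = 245700 Hz. Combine: 1879.929 rad * 245700 Hz = 4.6189857e+08 rad/s. 1 deg/s = 0.017453293 rad/s, so 4.6189857e+08 rad/s = 4.6189857e+08 / 0.017453293 = 2.6464838e+10 deg/s ≈ 2.646e+10 deg/s (4 s.f.).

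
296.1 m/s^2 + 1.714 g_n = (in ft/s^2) 1027. Check: 296.1 m/s^2 is already in m/s^2. 1 g_n = 9.80665 m/s^2, so 1.714 g_n = 1.714 * 9.80665 = 16.808598 m/s^2. Sum: 296.1 + 16.808598 = 312.9086 m/s^2. 1 ft/s^2 = 0.3048 m/s^2, so 312.9086 m/s^2 = 312.9086 / 0.3048 = 1026.603 ft/s^2 ≈ 1027 ft/s^2 (4 s.f.).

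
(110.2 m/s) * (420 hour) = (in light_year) 1.761e-08. Check: 110.2 m/s is already in m/s. 1 hour = 3600 s, so 420 hour = 420 * 3600 = 1512000 s. Combine: 110.2 m/s * 1512000 s = 1.666224e+08 m. 1 light_year = 9.4607305e+15 m, so 1.666224e+08 m = 1.666224e+08 / 9.4607305e+15 = 1.7612002e-08 light_year ≈ 1.761e-08 light_year (4 s.f.).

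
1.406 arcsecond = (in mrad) 1 arcsecond = 4.8481368e-06 rad, so 1.406 arcsecond = 1.406 * 4.8481368e-06 = 6.8164804e-06 rad. 1 mrad = 0.001 rad, so 6.8164804e-06 rad = 6.8164804e-06 / 0.001 = 0.0068164804 mrad ≈ 0.006816 mrad (4 s.f.). Final answer: 0.006816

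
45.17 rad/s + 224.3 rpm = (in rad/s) 68.66. Check: 45.17 rad/s is already in rad/s. 1 rpm = 0.10471976 rad/s, so 224.3 rpm = 224.3 * 0.10471976 = 23.488641 rad/s. Sum: 45.17 + 23.488641 = 68.658641 rad/s. Result: 68.658641 rad/s ≈ 68.66 rad/s (4 s.f.).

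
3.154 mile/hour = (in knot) 2.741. Check: 1 mile/hour = 0.44704 m/s, so 3.154 mile/hour = 3.154 * 0.44704 = 1.4099642 m/s. 1 knot = 0.51444444 m/s, so 1.4099642 m/s = 1.4099642 / 0.51444444 = 2.7407511 knot ≈ 2.741 knot (4 s.f.).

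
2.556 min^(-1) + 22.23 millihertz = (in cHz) 1 min^(-1) = 0.016666667 Hz, so 2.556 min^(-1) = 2.556 * 0.016666667 = 0.0426 Hz. 1 millihertz = 0.001 Hz, so 22.23 millihertz = 22.23 * 0.001 = 0.02223 Hz. Sum: 0.0426 + 0.02223 = 0.06483 Hz. 1 cHz = 0.01 Hz, so 0.06483 Hz = 0.06483 / 0.01 = 6.483 cHz. Final answer: 6.483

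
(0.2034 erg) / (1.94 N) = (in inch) 1 erg = 1e-07 J, so 0.2034 erg = 0.2034 * 1e-07 = 2.034e-08 J. 1.94 N is already in N. Combine: 2.034e-08 J / 1.94 N = 1.0484536e-08 m. 1 inch = 0.0254 m, so 1.0484536e-08 m = 1.0484536e-08 / 0.0254 = 4.1277701e-07 inch ≈ 4.128e-07 inch (4 s.f.). Final answer: 4.128e-07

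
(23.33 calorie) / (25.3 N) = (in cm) 1 calorie = 4.184 J, so 23.33 calorie = 23.33 * 4.184 = 97.61272 J. 25.3 N is already in N. Combine: 97.61272 J / 25.3 N = 3.8582103 m. 1 cm = 0.01 m, so 3.8582103 m = 3.8582103 / 0.01 = 385.82103 cm ≈ 385.8 cm (4 s.f.). Final answer: 385.8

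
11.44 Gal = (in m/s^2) 0.1144. Check: 1 Gal = 0.01 m/s^2, so 11.44 Gal = 11.44 * 0.01 = 0.1144 m/s^2. Result: 0.1144 m/s^2.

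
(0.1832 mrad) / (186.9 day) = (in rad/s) 1.134e-11. Check: 1 mrad = 0.001 rad, so 0.1832 mrad = 0.1832 * 0.001 = 0.0001832 rad. 1 day = 86400 s, so 186.9 day = 186.9 * 86400 = 16148160 s. Combine: 0.0001832 rad / 16148160 s = 1.1344946e-11 rad/s. Result: 1.1344946e-11 rad/s ≈ 1.134e-11 rad/s (4 s.f.).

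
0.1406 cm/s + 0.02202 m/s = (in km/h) 1 cm/s = 0.01 m/s, so 0.1406 cm/s = 0.1406 * 0.01 = 0.001406 m/s. 0.02202 m/s is already in m/s. Sum: 0.001406 + 0.02202 = 0.023426 m/s. 1 km/h = 0.27777778 m/s, so 0.023426 m/s = 0.023426 / 0.27777778 = 0.0843336 km/h ≈ 0.08433 km/h (4 s.f.). Final answer: 0.08433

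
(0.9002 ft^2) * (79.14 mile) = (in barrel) 6.7e+04. Check: 1 ft^2 = 0.09290304 m^2, so 0.9002 ft^2 = 0.9002 * 0.09290304 = 0.083631317 m^2. 1 mile = 1609.344 m, so 79.14 mile = 79.14 * 1609.344 = 127363.48 m. Combine: 0.083631317 m^2 * 127363.48 m = 10651.576 m^3. 1 barrel = 0.15898729 m^3, so 10651.576 m^3 = 10651.576 / 0.15898729 = 66996.397 barrel ≈ 6.7e+04 barrel (4 s.f.).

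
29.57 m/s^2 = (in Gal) 1 Gal = 0.01 m/s^2, so 29.57 m/s^2 = 29.57 / 0.01 = 2957 Gal. Final answer: 2957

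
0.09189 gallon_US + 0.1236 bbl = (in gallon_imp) 1 gallon_US = 0.0037854118 m^3, so 0.09189 gallon_US = 0.09189 * 0.0037854118 = 0.00034784149 m^3. 1 bbl = 0.15898729 m^3, so 0.1236 bbl = 0.1236 * 0.15898729 = 0.01965083 m^3. Sum: 0.00034784149 + 0.01965083 = 0.019998671 m^3. 1 gallon_imp = 0.00454609 m^3, so 0.019998671 m^3 = 0.019998671 / 0.00454609 = 4.3990927 gallon_imp ≈ 4.399 gallon_imp (4 s.f.). Final answer: 4.399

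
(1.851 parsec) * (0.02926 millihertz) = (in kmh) 1 parsec = 3.0856776e+16 m, so 1.851 parsec = 1.851 * 3.0856776e+16 = 5.7115892e+16 m. 1 millihertz = 0.001 Hz, so 0.02926 millihertz = 0.02926 * 0.001 = 2.926e-05 Hz. Combine: 5.7115892e+16 m * 2.926e-05 Hz = 1.671211e+12 m/s. 1 kmh = 0.27777778 m/s, so 1.671211e+12 m/s = 1.671211e+12 / 0.27777778 = 6.0163596e+12 kmh ≈ 6.016e+12 kmh (4 s.f.). Final answer: 6.016e+12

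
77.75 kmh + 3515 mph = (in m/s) 1593. Check: 1 kmh = 0.27777778 m/s, so 77.75 kmh = 77.75 * 0.27777778 = 21.597222 m/s. 1 mph = 0.44704 m/s, so 3515 mph = 3515 * 0.44704 = 1571.3456 m/s. Sum: 21.597222 + 1571.3456 = 1592.9428 m/s. Result: 1592.9428 m/s ≈ 1593 m/s (4 s.f.).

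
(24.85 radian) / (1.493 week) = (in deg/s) 24.85 radian = 24.85 rad. 1 week = 604800 s, so 1.493 week = 1.493 * 604800 = 902966.4 s. Combine: 24.85 rad / 902966.4 s = 2.7520404e-05 rad/s. 1 deg/s = 0.017453293 rad/s, so 2.7520404e-05 rad/s = 2.7520404e-05 / 0.017453293 = 0.001576803 deg/s ≈ 0.001577 deg/s (4 s.f.). Final answer: 0.001577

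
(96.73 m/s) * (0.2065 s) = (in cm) 96.73 m/s is already in m/s. 0.2065 s is already in s. Combine: 96.73 m/s * 0.2065 s = 19.974745 m. 1 cm = 0.01 m, so 19.974745 m = 19.974745 / 0.01 = 1997.4745 cm ≈ 1997 cm (4 s.f.). Final answer: 1997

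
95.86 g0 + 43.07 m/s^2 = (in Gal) 9.831e+04. Check: 1 g0 = 9.80665 m/s^2, so 95.86 g0 = 95.86 * 9.80665 = 940.06547 m/s^2. 43.07 m/s^2 is already in m/s^2. Sum: 940.06547 + 43.07 = 983.13547 m/s^2. 1 Gal = 0.01 m/s^2, so 983.13547 m/s^2 = 983.13547 / 0.01 = 98313.547 Gal ≈ 9.831e+04 Gal (4 s.f.).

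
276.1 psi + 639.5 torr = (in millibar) 1 psi = 6894.7573 Pa, so 276.1 psi = 276.1 * 6894.7573 = 1903642.5 Pa. 1 torr = 133.32237 Pa, so 639.5 torr = 639.5 * 133.32237 = 85259.655 Pa. Sum: 1903642.5 + 85259.655 = 1988902.1 Pa. 1 millibar = 100 Pa, so 1988902.1 Pa = 1988902.1 / 100 = 19889.021 millibar ≈ 1.989e+04 millibar (4 s.f.). Final answer: 1.989e+04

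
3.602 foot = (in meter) 1.098. Check: 1 foot = 0.3048 m, so 3.602 foot = 3.602 * 0.3048 = 1.0978896 m. 1.0978896 m = 1.0978896 meter ≈ 1.098 meter (4 s.f.).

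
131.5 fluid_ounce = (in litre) 3.889. Check: 1 fluid_ounce = 2.957353e-05 m^3, so 131.5 fluid_ounce = 131.5 * 2.957353e-05 = 0.0038889191 m^3. 1 litre = 0.001 m^3, so 0.0038889191 m^3 = 0.0038889191 / 0.001 = 3.8889191 litre ≈ 3.889 litre (4 s.f.).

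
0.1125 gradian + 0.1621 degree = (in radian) 1 gradian = 0.015707963 rad, so 0.1125 gradian = 0.1125 * 0.015707963 = 0.0017671459 rad. 1 degree = 0.017453293 rad, so 0.1621 degree = 0.1621 * 0.017453293 = 0.0028291787 rad. Sum: 0.0017671459 + 0.0028291787 = 0.0045963246 rad. 0.0045963246 rad = 0.0045963246 radian ≈ 0.004596 radian (4 s.f.). Final answer: 0.004596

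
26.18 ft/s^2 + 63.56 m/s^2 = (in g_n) 1 ft/s^2 = 0.3048 m/s^2, so 26.18 ft/s^2 = 26.18 * 0.3048 = 7.979664 m/s^2. 63.56 m/s^2 is already in m/s^2. Sum: 7.979664 + 63.56 = 71.539664 m/s^2. 1 g_n = 9.80665 m/s^2, so 71.539664 m/s^2 = 71.539664 / 9.80665 = 7.2950155 g_n ≈ 7.295 g_n (4 s.f.). Final answer: 7.295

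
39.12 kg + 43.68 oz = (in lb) 39.12 kg is already in kg. 1 oz = 0.028349523 kg, so 43.68 oz = 43.68 * 0.028349523 = 1.2383072 kg. Sum: 39.12 + 1.2383072 = 40.358307 kg. 1 lb = 0.45359237 kg, so 40.358307 kg = 40.358307 / 0.45359237 = 88.974837 lb ≈ 88.97 lb (4 s.f.). Final answer: 88.97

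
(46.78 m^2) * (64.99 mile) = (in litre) 46.78 m^2 is already in m^2. 1 mile = 1609.344 m, so 64.99 mile = 64.99 * 1609.344 = 104591.27 m. Combine: 46.78 m^2 * 104591.27 m = 4892779.4 m^3. 1 litre = 0.001 m^3, so 4892779.4 m^3 = 4892779.4 / 0.001 = 4.8927794e+09 litre ≈ 4.893e+09 litre (4 s.f.). Final answer: 4.893e+09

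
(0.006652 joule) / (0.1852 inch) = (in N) 1.414. Check: 0.006652 joule = 0.006652 J. 1 inch = 0.0254 m, so 0.1852 inch = 0.1852 * 0.0254 = 0.00470408 m. Combine: 0.006652 J / 0.00470408 m = 1.4140916 N. Result: 1.4140916 N ≈ 1.414 N (4 s.f.).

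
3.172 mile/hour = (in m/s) 1.418. Check: 1 mile/hour = 0.44704 m/s, so 3.172 mile/hour = 3.172 * 0.44704 = 1.4180109 m/s. Result: 1.4180109 m/s ≈ 1.418 m/s (4 s.f.).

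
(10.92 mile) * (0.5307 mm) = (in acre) 0.002305. Check: 1 mile = 1609.344 m, so 10.92 mile = 10.92 * 1609.344 = 17574.036 m. 1 mm = 0.001 m, so 0.5307 mm = 0.5307 * 0.001 = 0.0005307 m. Combine: 17574.036 m * 0.0005307 m = 9.3265412 m^2. 1 acre = 4046.8564 m^2, so 9.3265412 m^2 = 9.3265412 / 4046.8564 = 0.0023046385 acre ≈ 0.002305 acre (4 s.f.).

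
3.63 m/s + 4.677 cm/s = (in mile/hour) 8.225. Check: 3.63 m/s is already in m/s. 1 cm/s = 0.01 m/s, so 4.677 cm/s = 4.677 * 0.01 = 0.04677 m/s. Sum: 3.63 + 0.04677 = 3.67677 m/s. 1 mile/hour = 0.44704 m/s, so 3.67677 m/s = 3.67677 / 0.44704 = 8.2247003 mile/hour ≈ 8.225 mile/hour (4 s.f.).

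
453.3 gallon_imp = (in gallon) 1 gallon_imp = 0.00454609 m^3, so 453.3 gallon_imp = 453.3 * 0.00454609 = 2.0607426 m^3. 1 gallon = 0.0037854118 m^3, so 2.0607426 m^3 = 2.0607426 / 0.0037854118 = 544.3906 gallon ≈ 544.4 gallon (4 s.f.). Final answer: 544.4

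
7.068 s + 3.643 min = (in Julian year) 7.068 s is already in s. 1 min = 60 s, so 3.643 min = 3.643 * 60 = 218.58 s. Sum: 7.068 + 218.58 = 225.648 s. 1 Julian year = 31557600 s, so 225.648 s = 225.648 / 31557600 = 7.1503536e-06 Julian year ≈ 7.15e-06 Julian year (4 s.f.). Final answer: 7.15e-06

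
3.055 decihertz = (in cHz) 30.55. Check: 1 decihertz = 0.1 Hz, so 3.055 decihertz = 3.055 * 0.1 = 0.3055 Hz. 1 cHz = 0.01 Hz, so 0.3055 Hz = 0.3055 / 0.01 = 30.55 cHz.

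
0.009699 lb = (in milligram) 4399. Check: 1 lb = 0.45359237 kg, so 0.009699 lb = 0.009699 * 0.45359237 = 0.0043993924 kg. 1 milligram = 1e-06 kg, so 0.0043993924 kg = 0.0043993924 / 1e-06 = 4399.3924 milligram ≈ 4399 milligram (4 s.f.).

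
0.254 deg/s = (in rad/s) 1 deg/s = 0.017453293 rad/s, so 0.254 deg/s = 0.254 * 0.017453293 = 0.0044331363 rad/s. Result: 0.0044331363 rad/s ≈ 0.004433 rad/s (4 s.f.). Final answer: 0.004433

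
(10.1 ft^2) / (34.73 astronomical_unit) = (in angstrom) 0.001806. Check: 1 ft^2 = 0.09290304 m^2, so 10.1 ft^2 = 10.1 * 0.09290304 = 0.9383207 m^2. 1 astronomical_unit = 1.4959787e+11 m, so 34.73 astronomical_unit = 34.73 * 1.4959787e+11 = 5.195534e+12 m. Combine: 0.9383207 m^2 / 5.195534e+12 m = 1.806014e-13 m. 1 angstrom = 1e-10 m, so 1.806014e-13 m = 1.806014e-13 / 1e-10 = 0.001806014 angstrom ≈ 0.001806 angstrom (4 s.f.).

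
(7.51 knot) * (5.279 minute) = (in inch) 1 knot = 0.51444444 m/s, so 7.51 knot = 7.51 * 0.51444444 = 3.8634778 m/s. 1 minute = 60 s, so 5.279 minute = 5.279 * 60 = 316.74 s. Combine: 3.8634778 m/s * 316.74 s = 1223.718 m. 1 inch = 0.0254 m, so 1223.718 m = 1223.718 / 0.0254 = 48177.872 inch ≈ 4.818e+04 inch (4 s.f.). Final answer: 4.818e+04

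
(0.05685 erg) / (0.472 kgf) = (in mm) 1 erg = 1e-07 J, so 0.05685 erg = 0.05685 * 1e-07 = 5.685e-09 J. 1 kgf = 9.80665 N, so 0.472 kgf = 0.472 * 9.80665 = 4.6287388 N. Combine: 5.685e-09 J / 4.6287388 N = 1.2281963e-09 m. 1 mm = 0.001 m, so 1.2281963e-09 m = 1.2281963e-09 / 0.001 = 1.2281963e-06 mm ≈ 1.228e-06 mm (4 s.f.). Final answer: 1.228e-06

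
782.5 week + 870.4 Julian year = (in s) 1 week = 604800 s, so 782.5 week = 782.5 * 604800 = 4.73256e+08 s. 1 Julian year = 31557600 s, so 870.4 Julian year = 870.4 * 31557600 = 2.7467735e+10 s. Sum: 4.73256e+08 + 2.7467735e+10 = 2.7940991e+10 s. Result: 2.7940991e+10 s ≈ 2.794e+10 s (4 s.f.). Final answer: 2.794e+10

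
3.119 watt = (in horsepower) 0.004183. Check: 3.119 watt = 3.119 W. 1 horsepower = 745.69987 W, so 3.119 W = 3.119 / 745.69987 = 0.0041826479 horsepower ≈ 0.004183 horsepower (4 s.f.).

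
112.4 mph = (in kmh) 1 mph = 0.44704 m/s, so 112.4 mph = 112.4 * 0.44704 = 50.247296 m/s. 1 kmh = 0.27777778 m/s, so 50.247296 m/s = 50.247296 / 0.27777778 = 180.89027 kmh ≈ 180.9 kmh (4 s.f.). Final answer: 180.9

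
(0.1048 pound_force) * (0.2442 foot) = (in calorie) 0.008293. Check: 1 pound_force = 4.4482216 N, so 0.1048 pound_force = 0.1048 * 4.4482216 = 0.46617363 N. 1 foot = 0.3048 m, so 0.2442 foot = 0.2442 * 0.3048 = 0.07443216 m. Combine: 0.46617363 N * 0.07443216 m = 0.03469831 J. 1 calorie = 4.184 J, so 0.03469831 J = 0.03469831 / 4.184 = 0.0082930951 calorie ≈ 0.008293 calorie (4 s.f.).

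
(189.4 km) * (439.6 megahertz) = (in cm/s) 1 km = 1000 m, so 189.4 km = 189.4 * 1000 = 189400 m. 1 megahertz = 1000000 Hz, so 439.6 megahertz = 439.6 * 1000000 = 4.396e+08 Hz. Combine: 189400 m * 4.396e+08 Hz = 8.326024e+13 m/s. 1 cm/s = 0.01 m/s, so 8.326024e+13 m/s = 8.326024e+13 / 0.01 = 8.326024e+15 cm/s ≈ 8.326e+15 cm/s (4 s.f.). Final answer: 8.326e+15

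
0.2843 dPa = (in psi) 4.123e-06. Check: 1 dPa = 0.1 Pa, so 0.2843 dPa = 0.2843 * 0.1 = 0.02843 Pa. 1 psi = 6894.7573 Pa, so 0.02843 Pa = 0.02843 / 6894.7573 = 4.1234229e-06 psi ≈ 4.123e-06 psi (4 s.f.).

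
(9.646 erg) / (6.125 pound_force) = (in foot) 1 erg = 1e-07 J, so 9.646 erg = 9.646 * 1e-07 = 9.646e-07 J. 1 pound_force = 4.4482216 N, so 6.125 pound_force = 6.125 * 4.4482216 = 27.245357 N. Combine: 9.646e-07 J / 27.245357 N = 3.5404197e-08 m. 1 foot = 0.3048 m, so 3.5404197e-08 m = 3.5404197e-08 / 0.3048 = 1.161555e-07 foot ≈ 1.162e-07 foot (4 s.f.). Final answer: 1.162e-07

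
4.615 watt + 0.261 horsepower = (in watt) 4.615 watt = 4.615 W. 1 horsepower = 745.69987 W, so 0.261 horsepower = 0.261 * 745.69987 = 194.62767 W. Sum: 4.615 + 194.62767 = 199.24267 W. 199.24267 W = 199.24267 watt ≈ 199.2 watt (4 s.f.). Final answer: 199.2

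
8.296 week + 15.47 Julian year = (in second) 1 week = 604800 s, so 8.296 week = 8.296 * 604800 = 5017420.8 s. 1 Julian year = 31557600 s, so 15.47 Julian year = 15.47 * 31557600 = 4.8819607e+08 s. Sum: 5017420.8 + 4.8819607e+08 = 4.9321349e+08 s. 4.9321349e+08 s = 4.9321349e+08 second ≈ 4.932e+08 second (4 s.f.). Final answer: 4.932e+08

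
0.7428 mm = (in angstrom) 7.428e+06. Check: 1 mm = 0.001 m, so 0.7428 mm = 0.7428 * 0.001 = 0.0007428 m. 1 angstrom = 1e-10 m, so 0.0007428 m = 0.0007428 / 1e-10 = 7428000 angstrom ≈ 7.428e+06 angstrom (4 s.f.).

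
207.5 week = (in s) 1.255e+08. Check: 1 week = 604800 s, so 207.5 week = 207.5 * 604800 = 1.25496e+08 s. Result: 1.25496e+08 s ≈ 1.255e+08 s (4 s.f.).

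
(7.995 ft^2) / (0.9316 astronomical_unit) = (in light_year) 5.633e-28. Check: 1 ft^2 = 0.09290304 m^2, so 7.995 ft^2 = 7.995 * 0.09290304 = 0.7427598 m^2. 1 astronomical_unit = 1.4959787e+11 m, so 0.9316 astronomical_unit = 0.9316 * 1.4959787e+11 = 1.3936538e+11 m. Combine: 0.7427598 m^2 / 1.3936538e+11 m = 5.3295863e-12 m. 1 light_year = 9.4607305e+15 m, so 5.3295863e-12 m = 5.3295863e-12 / 9.4607305e+15 = 5.6333772e-28 light_year ≈ 5.633e-28 light_year (4 s.f.).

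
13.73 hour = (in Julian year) 1 hour = 3600 s, so 13.73 hour = 13.73 * 3600 = 49428 s. 1 Julian year = 31557600 s, so 49428 s = 49428 / 31557600 = 0.0015662788 Julian year ≈ 0.001566 Julian year (4 s.f.). Final answer: 0.001566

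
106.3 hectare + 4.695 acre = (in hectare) 1 hectare = 10000 m^2, so 106.3 hectare = 106.3 * 10000 = 1063000 m^2. 1 acre = 4046.8564 m^2, so 4.695 acre = 4.695 * 4046.8564 = 18999.991 m^2. Sum: 1063000 + 18999.991 = 1082000 m^2. 1 hectare = 10000 m^2, so 1082000 m^2 = 1082000 / 10000 = 108.2 hectare. Final answer: 108.2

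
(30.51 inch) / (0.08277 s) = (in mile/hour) 20.94. Check: 1 inch = 0.0254 m, so 30.51 inch = 30.51 * 0.0254 = 0.774954 m. 0.08277 s is already in s. Combine: 0.774954 m / 0.08277 s = 9.3627401 m/s. 1 mile/hour = 0.44704 m/s, so 9.3627401 m/s = 9.3627401 / 0.44704 = 20.943853 mile/hour ≈ 20.94 mile/hour (4 s.f.).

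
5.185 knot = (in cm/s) 1 knot = 0.51444444 m/s, so 5.185 knot = 5.185 * 0.51444444 = 2.6673944 m/s. 1 cm/s = 0.01 m/s, so 2.6673944 m/s = 2.6673944 / 0.01 = 266.73944 cm/s ≈ 266.7 cm/s (4 s.f.). Final answer: 266.7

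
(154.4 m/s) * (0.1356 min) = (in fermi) 154.4 m/s is already in m/s. 1 min = 60 s, so 0.1356 min = 0.1356 * 60 = 8.136 s. Combine: 154.4 m/s * 8.136 s = 1256.1984 m. 1 fermi = 1e-15 m, so 1256.1984 m = 1256.1984 / 1e-15 = 1.2561984e+18 fermi ≈ 1.256e+18 fermi (4 s.f.). Final answer: 1.256e+18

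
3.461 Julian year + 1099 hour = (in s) 1.132e+08. Check: 1 Julian year = 31557600 s, so 3.461 Julian year = 3.461 * 31557600 = 1.0922085e+08 s. 1 hour = 3600 s, so 1099 hour = 1099 * 3600 = 3956400 s. Sum: 1.0922085e+08 + 3956400 = 1.1317725e+08 s. Result: 1.1317725e+08 s ≈ 1.132e+08 s (4 s.f.).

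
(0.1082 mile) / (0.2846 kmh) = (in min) 1 mile = 1609.344 m, so 0.1082 mile = 0.1082 * 1609.344 = 174.13102 m. 1 kmh = 0.27777778 m/s, so 0.2846 kmh = 0.2846 * 0.27777778 = 0.079055556 m/s. Combine: 174.13102 m / 0.079055556 m/s = 2202.6412 s. 1 min = 60 s, so 2202.6412 s = 2202.6412 / 60 = 36.710686 min ≈ 36.71 min (4 s.f.). Final answer: 36.71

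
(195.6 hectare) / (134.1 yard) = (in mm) 1.595e+07. Check: 1 hectare = 10000 m^2, so 195.6 hectare = 195.6 * 10000 = 1956000 m^2. 1 yard = 0.9144 m, so 134.1 yard = 134.1 * 0.9144 = 122.62104 m. Combine: 1956000 m^2 / 122.62104 m = 15951.585 m. 1 mm = 0.001 m, so 15951.585 m = 15951.585 / 0.001 = 15951585 mm ≈ 1.595e+07 mm (4 s.f.).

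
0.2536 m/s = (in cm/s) 25.36. Check: 1 cm/s = 0.01 m/s, so 0.2536 m/s = 0.2536 / 0.01 = 25.36 cm/s.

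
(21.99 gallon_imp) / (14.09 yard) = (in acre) 1.917e-06. Check: 1 gallon_imp = 0.00454609 m^3, so 21.99 gallon_imp = 21.99 * 0.00454609 = 0.099968519 m^3. 1 yard = 0.9144 m, so 14.09 yard = 14.09 * 0.9144 = 12.883896 m. Combine: 0.099968519 m^3 / 12.883896 m = 0.007759184 m^2. 1 acre = 4046.8564 m^2, so 0.007759184 m^2 = 0.007759184 / 4046.8564 = 1.9173361e-06 acre ≈ 1.917e-06 acre (4 s.f.).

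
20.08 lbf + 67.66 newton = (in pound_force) 1 lbf = 4.4482216 N, so 20.08 lbf = 20.08 * 4.4482216 = 89.32029 N. 67.66 newton = 67.66 N. Sum: 89.32029 + 67.66 = 156.98029 N. 1 pound_force = 4.4482216 N, so 156.98029 N = 156.98029 / 4.4482216 = 35.290573 pound_force ≈ 35.29 pound_force (4 s.f.). Final answer: 35.29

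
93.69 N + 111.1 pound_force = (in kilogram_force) 93.69 N is already in N. 1 pound_force = 4.4482216 N, so 111.1 pound_force = 111.1 * 4.4482216 = 494.19742 N. Sum: 93.69 + 494.19742 = 587.88742 N. 1 kilogram_force = 9.80665 N, so 587.88742 N = 587.88742 / 9.80665 = 59.947834 kilogram_force ≈ 59.95 kilogram_force (4 s.f.). Final answer: 59.95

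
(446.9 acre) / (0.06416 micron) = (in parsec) 0.0009135. Check: 1 acre = 4046.8564 m^2, so 446.9 acre = 446.9 * 4046.8564 = 1808540.1 m^2. 1 micron = 1e-06 m, so 0.06416 micron = 0.06416 * 1e-06 = 6.416e-08 m. Combine: 1808540.1 m^2 / 6.416e-08 m = 2.818797e+13 m. 1 parsec = 3.0856776e+16 m, so 2.818797e+13 m = 2.818797e+13 / 3.0856776e+16 = 0.00091350988 parsec ≈ 0.0009135 parsec (4 s.f.).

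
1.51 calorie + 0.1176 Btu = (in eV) 8.138e+20. Check: 1 calorie = 4.184 J, so 1.51 calorie = 1.51 * 4.184 = 6.31784 J. 1 Btu = 1055.0559 J, so 0.1176 Btu = 0.1176 * 1055.0559 = 124.07457 J. Sum: 6.31784 + 124.07457 = 130.39241 J. 1 eV = 1.6021766e-19 J, so 130.39241 J = 130.39241 / 1.6021766e-19 = 8.138454e+20 eV ≈ 8.138e+20 eV (4 s.f.).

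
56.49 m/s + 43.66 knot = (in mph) 176.6. Check: 56.49 m/s is already in m/s. 1 knot = 0.51444444 m/s, so 43.66 knot = 43.66 * 0.51444444 = 22.460644 m/s. Sum: 56.49 + 22.460644 = 78.950644 m/s. 1 mph = 0.44704 m/s, so 78.950644 m/s = 78.950644 / 0.44704 = 176.60756 mph ≈ 176.6 mph (4 s.f.).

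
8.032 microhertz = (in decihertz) 8.032e-05. Check: 1 microhertz = 1e-06 Hz, so 8.032 microhertz = 8.032 * 1e-06 = 8.032e-06 Hz. 1 decihertz = 0.1 Hz, so 8.032e-06 Hz = 8.032e-06 / 0.1 = 8.032e-05 decihertz.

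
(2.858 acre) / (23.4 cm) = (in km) 1 acre = 4046.8564 m^2, so 2.858 acre = 2.858 * 4046.8564 = 11565.916 m^2. 1 cm = 0.01 m, so 23.4 cm = 23.4 * 0.01 = 0.234 m. Combine: 11565.916 m^2 / 0.234 m = 49426.99 m. 1 km = 1000 m, so 49426.99 m = 49426.99 / 1000 = 49.42699 km ≈ 49.43 km (4 s.f.). Final answer: 49.43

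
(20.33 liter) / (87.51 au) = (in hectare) 1 liter = 0.001 m^3, so 20.33 liter = 20.33 * 0.001 = 0.02033 m^3. 1 au = 1.4959787e+11 m, so 87.51 au = 87.51 * 1.4959787e+11 = 1.309131e+13 m. Combine: 0.02033 m^3 / 1.309131e+13 m = 1.5529386e-15 m^2. 1 hectare = 10000 m^2, so 1.5529386e-15 m^2 = 1.5529386e-15 / 10000 = 1.5529386e-19 hectare ≈ 1.553e-19 hectare (4 s.f.). Final answer: 1.553e-19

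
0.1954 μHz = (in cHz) 1 μHz = 1e-06 Hz, so 0.1954 μHz = 0.1954 * 1e-06 = 1.954e-07 Hz. 1 cHz = 0.01 Hz, so 1.954e-07 Hz = 1.954e-07 / 0.01 = 1.954e-05 cHz. Final answer: 1.954e-05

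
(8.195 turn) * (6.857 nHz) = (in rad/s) 3.531e-07. Check: 1 turn = 6.2831853 rad, so 8.195 turn = 8.195 * 6.2831853 = 51.490704 rad. 1 nHz = 1e-09 Hz, so 6.857 nHz = 6.857 * 1e-09 = 6.857e-09 Hz. Combine: 51.490704 rad * 6.857e-09 Hz = 3.5307175e-07 rad/s. Result: 3.5307175e-07 rad/s ≈ 3.531e-07 rad/s (4 s.f.).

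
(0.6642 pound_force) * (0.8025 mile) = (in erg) 3.816e+10. Check: 1 pound_force = 4.4482216 N, so 0.6642 pound_force = 0.6642 * 4.4482216 = 2.9545088 N. 1 mile = 1609.344 m, so 0.8025 mile = 0.8025 * 1609.344 = 1291.4986 m. Combine: 2.9545088 N * 1291.4986 m = 3815.7439 J. 1 erg = 1e-07 J, so 3815.7439 J = 3815.7439 / 1e-07 = 3.8157439e+10 erg ≈ 3.816e+10 erg (4 s.f.).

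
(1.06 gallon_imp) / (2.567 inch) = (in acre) 1.826e-05. Check: 1 gallon_imp = 0.00454609 m^3, so 1.06 gallon_imp = 1.06 * 0.00454609 = 0.0048188554 m^3. 1 inch = 0.0254 m, so 2.567 inch = 2.567 * 0.0254 = 0.0652018 m. Combine: 0.0048188554 m^3 / 0.0652018 m = 0.073906785 m^2. 1 acre = 4046.8564 m^2, so 0.073906785 m^2 = 0.073906785 / 4046.8564 = 1.8262764e-05 acre ≈ 1.826e-05 acre (4 s.f.).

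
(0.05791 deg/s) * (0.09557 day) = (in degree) 478.2. Check: 1 deg/s = 0.017453293 rad/s, so 0.05791 deg/s = 0.05791 * 0.017453293 = 0.0010107202 rad/s. 1 day = 86400 s, so 0.09557 day = 0.09557 * 86400 = 8257.248 s. Combine: 0.0010107202 rad/s * 8257.248 s = 8.3457671 rad. 1 degree = 0.017453293 rad, so 8.3457671 rad = 8.3457671 / 0.017453293 = 478.17723 degree ≈ 478.2 degree (4 s.f.).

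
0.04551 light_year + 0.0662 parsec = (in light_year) 0.2614. Check: 1 light_year = 9.4607305e+15 m, so 0.04551 light_year = 0.04551 * 9.4607305e+15 = 4.3055784e+14 m. 1 parsec = 3.0856776e+16 m, so 0.0662 parsec = 0.0662 * 3.0856776e+16 = 2.0427186e+15 m. Sum: 4.3055784e+14 + 2.0427186e+15 = 2.4732764e+15 m. 1 light_year = 9.4607305e+15 m, so 2.4732764e+15 m = 2.4732764e+15 / 9.4607305e+15 = 0.26142552 light_year ≈ 0.2614 light_year (4 s.f.).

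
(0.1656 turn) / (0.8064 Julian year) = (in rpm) 3.904e-07. Check: 1 turn = 6.2831853 rad, so 0.1656 turn = 0.1656 * 6.2831853 = 1.0404955 rad. 1 Julian year = 31557600 s, so 0.8064 Julian year = 0.8064 * 31557600 = 25448049 s. Combine: 1.0404955 rad / 25448049 s = 4.0887044e-08 rad/s. 1 rpm = 0.10471976 rad/s, so 4.0887044e-08 rad/s = 4.0887044e-08 / 0.10471976 = 3.9044251e-07 rpm ≈ 3.904e-07 rpm (4 s.f.).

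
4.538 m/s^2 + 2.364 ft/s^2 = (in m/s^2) 4.538 m/s^2 is already in m/s^2. 1 ft/s^2 = 0.3048 m/s^2, so 2.364 ft/s^2 = 2.364 * 0.3048 = 0.7205472 m/s^2. Sum: 4.538 + 0.7205472 = 5.2585472 m/s^2. Result: 5.2585472 m/s^2 ≈ 5.259 m/s^2 (4 s.f.). Final answer: 5.259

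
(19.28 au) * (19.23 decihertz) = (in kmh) 1 au = 1.4959787e+11 m, so 19.28 au = 19.28 * 1.4959787e+11 = 2.8842469e+12 m. 1 decihertz = 0.1 Hz, so 19.23 decihertz = 19.23 * 0.1 = 1.923 Hz. Combine: 2.8842469e+12 m * 1.923 Hz = 5.5464069e+12 m/s. 1 kmh = 0.27777778 m/s, so 5.5464069e+12 m/s = 5.5464069e+12 / 0.27777778 = 1.9967065e+13 kmh ≈ 1.997e+13 kmh (4 s.f.). Final answer: 1.997e+13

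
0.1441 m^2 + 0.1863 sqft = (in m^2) 0.1614. Check: 0.1441 m^2 is already in m^2. 1 sqft = 0.09290304 m^2, so 0.1863 sqft = 0.1863 * 0.09290304 = 0.017307836 m^2. Sum: 0.1441 + 0.017307836 = 0.16140784 m^2. Result: 0.16140784 m^2 ≈ 0.1614 m^2 (4 s.f.).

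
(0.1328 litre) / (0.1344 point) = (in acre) 1 litre = 0.001 m^3, so 0.1328 litre = 0.1328 * 0.001 = 0.0001328 m^3. 1 point = 0.00035277778 m, so 0.1344 point = 0.1344 * 0.00035277778 = 4.7413333e-05 m. Combine: 0.0001328 m^3 / 4.7413333e-05 m = 2.8008999 m^2. 1 acre = 4046.8564 m^2, so 2.8008999 m^2 = 2.8008999 / 4046.8564 = 0.00069211744 acre ≈ 0.0006921 acre (4 s.f.). Final answer: 0.0006921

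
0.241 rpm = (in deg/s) 1.446. Check: 1 rpm = 0.10471976 rad/s, so 0.241 rpm = 0.241 * 0.10471976 = 0.025237461 rad/s. 1 deg/s = 0.017453293 rad/s, so 0.025237461 rad/s = 0.025237461 / 0.017453293 = 1.446 deg/s.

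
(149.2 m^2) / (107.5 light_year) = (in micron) 1.467e-10. Check: 149.2 m^2 is already in m^2. 1 light_year = 9.4607305e+15 m, so 107.5 light_year = 107.5 * 9.4607305e+15 = 1.0170285e+18 m. Combine: 149.2 m^2 / 1.0170285e+18 m = 1.4670188e-16 m. 1 micron = 1e-06 m, so 1.4670188e-16 m = 1.4670188e-16 / 1e-06 = 1.4670188e-10 micron ≈ 1.467e-10 micron (4 s.f.).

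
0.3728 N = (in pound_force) 0.08381. Check: 1 pound_force = 4.4482216 N, so 0.3728 N = 0.3728 / 4.4482216 = 0.083808774 pound_force ≈ 0.08381 pound_force (4 s.f.).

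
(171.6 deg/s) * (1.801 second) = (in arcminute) 1.854e+04. Check: 1 deg/s = 0.017453293 rad/s, so 171.6 deg/s = 171.6 * 0.017453293 = 2.994985 rad/s. 1.801 second = 1.801 s. Combine: 2.994985 rad/s * 1.801 s = 5.393968 rad. 1 arcminute = 0.00029088821 rad, so 5.393968 rad = 5.393968 / 0.00029088821 = 18543.096 arcminute ≈ 1.854e+04 arcminute (4 s.f.).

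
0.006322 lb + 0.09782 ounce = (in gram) 5.641. Check: 1 lb = 0.45359237 kg, so 0.006322 lb = 0.006322 * 0.45359237 = 0.002867611 kg. 1 ounce = 0.028349523 kg, so 0.09782 ounce = 0.09782 * 0.028349523 = 0.0027731504 kg. Sum: 0.002867611 + 0.0027731504 = 0.0056407613 kg. 1 gram = 0.001 kg, so 0.0056407613 kg = 0.0056407613 / 0.001 = 5.6407613 gram ≈ 5.641 gram (4 s.f.).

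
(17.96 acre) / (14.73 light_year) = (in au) 1 acre = 4046.8564 m^2, so 17.96 acre = 17.96 * 4046.8564 = 72681.541 m^2. 1 light_year = 9.4607305e+15 m, so 14.73 light_year = 14.73 * 9.4607305e+15 = 1.3935656e+17 m. Combine: 72681.541 m^2 / 1.3935656e+17 m = 5.2155092e-13 m. 1 au = 1.4959787e+11 m, so 5.2155092e-13 m = 5.2155092e-13 / 1.4959787e+11 = 3.4863525e-24 au ≈ 3.486e-24 au (4 s.f.). Final answer: 3.486e-24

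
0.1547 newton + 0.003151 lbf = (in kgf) 0.1547 newton = 0.1547 N. 1 lbf = 4.4482216 N, so 0.003151 lbf = 0.003151 * 4.4482216 = 0.014016346 N. Sum: 0.1547 + 0.014016346 = 0.16871635 N. 1 kgf = 9.80665 N, so 0.16871635 N = 0.16871635 / 9.80665 = 0.017204279 kgf ≈ 0.0172 kgf (4 s.f.). Final answer: 0.0172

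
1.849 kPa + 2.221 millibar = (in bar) 0.02071. Check: 1 kPa = 1000 Pa, so 1.849 kPa = 1.849 * 1000 = 1849 Pa. 1 millibar = 100 Pa, so 2.221 millibar = 2.221 * 100 = 222.1 Pa. Sum: 1849 + 222.1 = 2071.1 Pa. 1 bar = 100000 Pa, so 2071.1 Pa = 2071.1 / 100000 = 0.020711 bar ≈ 0.02071 bar (4 s.f.).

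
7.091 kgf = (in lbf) 1 kgf = 9.80665 N, so 7.091 kgf = 7.091 * 9.80665 = 69.538955 N. 1 lbf = 4.4482216 N, so 69.538955 N = 69.538955 / 4.4482216 = 15.632979 lbf ≈ 15.63 lbf (4 s.f.). Final answer: 15.63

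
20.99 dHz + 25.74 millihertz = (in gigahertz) 2.125e-09. Check: 1 dHz = 0.1 Hz, so 20.99 dHz = 20.99 * 0.1 = 2.099 Hz. 1 millihertz = 0.001 Hz, so 25.74 millihertz = 25.74 * 0.001 = 0.02574 Hz. Sum: 2.099 + 0.02574 = 2.12474 Hz. 1 gigahertz = 1e+09 Hz, so 2.12474 Hz = 2.12474 / 1e+09 = 2.12474e-09 gigahertz ≈ 2.125e-09 gigahertz (4 s.f.).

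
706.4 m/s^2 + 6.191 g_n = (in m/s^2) 706.4 m/s^2 is already in m/s^2. 1 g_n = 9.80665 m/s^2, so 6.191 g_n = 6.191 * 9.80665 = 60.71297 m/s^2. Sum: 706.4 + 60.71297 = 767.11297 m/s^2. Result: 767.11297 m/s^2 ≈ 767.1 m/s^2 (4 s.f.). Final answer: 767.1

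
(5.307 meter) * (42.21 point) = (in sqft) 5.307 meter = 5.307 m. 1 point = 0.00035277778 m, so 42.21 point = 42.21 * 0.00035277778 = 0.01489075 m. Combine: 5.307 m * 0.01489075 m = 0.07902521 m^2. 1 sqft = 0.09290304 m^2, so 0.07902521 m^2 = 0.07902521 / 0.09290304 = 0.85062028 sqft ≈ 0.8506 sqft (4 s.f.). Final answer: 0.8506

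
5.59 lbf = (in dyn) 1 lbf = 4.4482216 N, so 5.59 lbf = 5.59 * 4.4482216 = 24.865559 N. 1 dyn = 1e-05 N, so 24.865559 N = 24.865559 / 1e-05 = 2486555.9 dyn ≈ 2.487e+06 dyn (4 s.f.). Final answer: 2.487e+06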